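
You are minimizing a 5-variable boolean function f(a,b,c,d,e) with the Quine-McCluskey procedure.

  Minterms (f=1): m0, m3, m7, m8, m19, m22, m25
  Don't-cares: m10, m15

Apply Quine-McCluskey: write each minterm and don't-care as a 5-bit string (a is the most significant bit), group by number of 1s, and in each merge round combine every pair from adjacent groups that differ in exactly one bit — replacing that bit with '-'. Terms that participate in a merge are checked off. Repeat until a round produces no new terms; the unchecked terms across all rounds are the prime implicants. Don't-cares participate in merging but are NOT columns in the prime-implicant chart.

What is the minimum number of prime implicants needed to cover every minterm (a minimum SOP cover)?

5

size-2^0 implicants → 00000(✓)  00011(✓)  00111(✓)  01000(✓)  01010(✓)  01111(✓)  10011(✓)  10110  11001
size-2^1 implicants → -0011  0-000  0-111  00-11  010-0
Unchecked terms (primes): -0011, 0-000, 0-111, 00-11, 010-0, 10110, 11001
Minterm coverage:
  m0 ⊆ 0-000 [E]
  m3 ⊆ -0011,00-11
  m7 ⊆ 0-111,00-11
  m8 ⊆ 0-000,010-0
  m19 ⊆ -0011 [E]
  m22 ⊆ 10110 [E]
  m25 ⊆ 11001 [E]
E = {-0011, 0-000, 10110, 11001}
Petrick residual → 0-111
Cover = b'c'de + a'c'd'e' + a'cde + ab'cde' + abc'd'e  |cover|=5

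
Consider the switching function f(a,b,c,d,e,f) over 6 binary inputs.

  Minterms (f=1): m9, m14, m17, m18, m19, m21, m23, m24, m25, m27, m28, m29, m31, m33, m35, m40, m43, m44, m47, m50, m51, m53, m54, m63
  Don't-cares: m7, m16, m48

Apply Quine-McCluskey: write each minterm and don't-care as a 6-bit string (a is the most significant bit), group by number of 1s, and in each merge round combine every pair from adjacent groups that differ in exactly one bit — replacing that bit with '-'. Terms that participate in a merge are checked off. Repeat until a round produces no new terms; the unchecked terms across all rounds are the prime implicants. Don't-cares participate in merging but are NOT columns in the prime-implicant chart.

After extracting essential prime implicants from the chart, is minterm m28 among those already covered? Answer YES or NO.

YES

[col 0] 000111*, 001001*, 001110, 010000*, 010001*, 010010*, 010011*, 010101*, 010111*, 011000*, 011001*, 011011*, 011100*, 011101*, 011111*, 100001*, 100011*, 101000*, 101011*, 101100*, 101111*, 110000*, 110010*, 110011*, 110101*, 110110*, 111111*
[col 1] -10000*, -10010*, -10011*, -10101, -11111, 0-0111, 0-1001, 01-000*, 01-001*, 01-011*, 01-101*, 01-111*, 010-01*, 010-11*, 0100-0*, 0100-1*, 01000-*, 01001-*, 0101-1*, 011-00*, 011-01*, 011-11*, 0110-1*, 01100-*, 0111-1*, 01110-*, 1-0011, 1-1111, 10-011, 1000-1, 101-00, 101-11, 110-10, 1100-0*, 11001-*
[col 2] -100-0, -1001-, 01--01*, 01--11*, 01-0-1*, 01-00-, 01-1-1*, 010--1*, 0100--, 011--1*, 011-0-
[col 3] 01---1
Prime implicants: -100-0, -1001-, -10101, -11111, 0-0111, 0-1001, 001110, 01---1, 01-00-, 0100--, 011-0-, 1-0011, 1-1111, 10-011, 1000-1, 101-00, 101-11, 110-10
PI chart (minterm → PIs covering it):
  9 | 0-1001  (sole → essential)
  14 | 001110  (sole → essential)
  17 | 01---1,01-00-,0100--
  18 | -100-0,-1001-,0100--
  19 | -1001-,01---1,0100--
  21 | -10101,01---1
  23 | 0-0111,01---1
  24 | 01-00-,011-0-
  25 | 0-1001,01---1,01-00-,011-0-
  27 | 01---1  (sole → essential)
  28 | 011-0-  (sole → essential)
  29 | 01---1,011-0-
  31 | -11111,01---1
  33 | 1000-1  (sole → essential)
  35 | 1-0011,10-011,1000-1
  40 | 101-00  (sole → essential)
  43 | 10-011,101-11
  44 | 101-00  (sole → essential)
  47 | 1-1111,101-11
  50 | -100-0,-1001-,110-10
  51 | -1001-,1-0011
  53 | -10101  (sole → essential)
  54 | 110-10  (sole → essential)
  63 | -11111,1-1111
Essential prime implicants: -10101, 0-1001, 001110, 01---1, 011-0-, 1000-1, 101-00, 110-10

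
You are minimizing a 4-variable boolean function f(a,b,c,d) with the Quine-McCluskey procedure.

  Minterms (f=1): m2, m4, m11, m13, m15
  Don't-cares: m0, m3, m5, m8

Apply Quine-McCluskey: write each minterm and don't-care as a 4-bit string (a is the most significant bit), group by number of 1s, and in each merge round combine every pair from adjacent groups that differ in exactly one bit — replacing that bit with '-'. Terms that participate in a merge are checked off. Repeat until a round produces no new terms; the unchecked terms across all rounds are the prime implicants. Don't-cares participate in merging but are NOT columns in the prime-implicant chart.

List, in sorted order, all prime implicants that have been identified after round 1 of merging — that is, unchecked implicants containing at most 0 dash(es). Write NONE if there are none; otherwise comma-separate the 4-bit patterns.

NONE

[col 0] 0000*, 0010*, 0011*, 0100*, 0101*, 1000*, 1011*, 1101*, 1111*
[col 1] -000, -011, -101, 0-00, 00-0, 001-, 010-, 1-11, 11-1
Prime implicants: -000, -011, -101, 0-00, 00-0, 001-, 010-, 1-11, 11-1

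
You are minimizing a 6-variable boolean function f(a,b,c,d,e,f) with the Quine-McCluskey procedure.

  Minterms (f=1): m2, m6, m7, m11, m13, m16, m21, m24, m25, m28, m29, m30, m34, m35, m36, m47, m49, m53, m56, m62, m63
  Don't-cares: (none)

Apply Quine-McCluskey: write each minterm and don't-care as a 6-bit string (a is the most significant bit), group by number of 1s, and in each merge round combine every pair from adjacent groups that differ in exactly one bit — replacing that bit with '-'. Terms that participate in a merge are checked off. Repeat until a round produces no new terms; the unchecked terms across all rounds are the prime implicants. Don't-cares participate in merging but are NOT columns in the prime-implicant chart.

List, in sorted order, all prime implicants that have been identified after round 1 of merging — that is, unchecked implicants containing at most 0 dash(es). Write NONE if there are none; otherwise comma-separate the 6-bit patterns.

Round 0: 000010✓ 000110✓ 000111✓ 001011 001101✓ 010000✓ 010101✓ 011000✓ 011001✓ 011100✓ 011101✓ 011110✓ 100010✓ 100011✓ 100100 101111✓ 110001✓ 110101✓ 111000✓ 111110✓ 111111✓
Round 1: -00010 -10101 -11000 -11110 0-1101 000-10 00011- 01-000 01-101 011-00✓ 011-01✓ 01100-✓ 0111-0 01110-✓ 1-1111 10001- 110-01 11111-
Round 2: 011-0-
PIs = {-00010, -10101, -11000, -11110, 0-1101, 000-10, 00011-, 001011, 01-000, 01-101, 011-0-, 0111-0, 1-1111, 10001-, 100100, 110-01, 11111-}

001011, 100100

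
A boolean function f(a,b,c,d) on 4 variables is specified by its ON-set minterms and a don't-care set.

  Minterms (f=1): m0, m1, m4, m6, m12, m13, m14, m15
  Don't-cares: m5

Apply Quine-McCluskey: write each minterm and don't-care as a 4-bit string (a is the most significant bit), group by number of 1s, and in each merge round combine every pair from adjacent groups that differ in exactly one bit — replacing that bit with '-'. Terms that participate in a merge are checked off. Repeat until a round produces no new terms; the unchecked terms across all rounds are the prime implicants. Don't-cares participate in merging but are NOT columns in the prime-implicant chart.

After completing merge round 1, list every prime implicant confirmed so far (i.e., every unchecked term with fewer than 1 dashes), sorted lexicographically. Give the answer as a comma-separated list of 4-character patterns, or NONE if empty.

NONE

[col 0] 0000*, 0001*, 0100*, 0101*, 0110*, 1100*, 1101*, 1110*, 1111*
[col 1] -100*, -101*, -110*, 0-00*, 0-01*, 000-*, 01-0*, 010-*, 11-0*, 11-1*, 110-*, 111-*
[col 2] -1-0, -10-, 0-0-, 11--
Prime implicants: -1-0, -10-, 0-0-, 11--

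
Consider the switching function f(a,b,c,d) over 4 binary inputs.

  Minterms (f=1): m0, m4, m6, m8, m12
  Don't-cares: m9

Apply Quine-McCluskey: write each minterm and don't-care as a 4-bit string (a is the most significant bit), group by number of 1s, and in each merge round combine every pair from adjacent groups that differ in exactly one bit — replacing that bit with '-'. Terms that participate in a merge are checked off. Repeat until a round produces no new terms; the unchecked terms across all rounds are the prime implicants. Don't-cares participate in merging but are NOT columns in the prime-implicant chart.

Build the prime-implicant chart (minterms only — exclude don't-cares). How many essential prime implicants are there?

Round 0: 0000✓ 0100✓ 0110✓ 1000✓ 1001✓ 1100✓
Round 1: -000✓ -100✓ 0-00✓ 01-0 1-00✓ 100-
Round 2: --00
PIs = {--00, 01-0, 100-}
Coverage chart:
  m0: --00 ←essential
  m4: --00,01-0
  m6: 01-0 ←essential
  m8: --00,100-
  m12: --00 ←essential
Essential: --00, 01-0

2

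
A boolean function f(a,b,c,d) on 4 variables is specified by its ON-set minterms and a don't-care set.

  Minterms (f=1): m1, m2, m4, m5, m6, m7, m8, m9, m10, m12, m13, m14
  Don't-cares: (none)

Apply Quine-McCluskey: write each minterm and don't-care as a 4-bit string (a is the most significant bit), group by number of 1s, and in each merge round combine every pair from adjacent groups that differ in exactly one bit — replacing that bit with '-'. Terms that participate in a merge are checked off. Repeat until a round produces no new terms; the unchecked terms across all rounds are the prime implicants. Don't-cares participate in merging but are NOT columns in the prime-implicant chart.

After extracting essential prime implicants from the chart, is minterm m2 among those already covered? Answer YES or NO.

Round 0: 0001✓ 0010✓ 0100✓ 0101✓ 0110✓ 0111✓ 1000✓ 1001✓ 1010✓ 1100✓ 1101✓ 1110✓
Round 1: -001✓ -010✓ -100✓ -101✓ -110✓ 0-01✓ 0-10✓ 01-0✓ 01-1✓ 010-✓ 011-✓ 1-00✓ 1-01✓ 1-10✓ 10-0✓ 100-✓ 11-0✓ 110-✓
Round 2: --01 --10 -1-0 -10- 01-- 1--0 1-0-
PIs = {--01, --10, -1-0, -10-, 01--, 1--0, 1-0-}
Coverage chart:
  m1: --01 ←essential
  m2: --10 ←essential
  m4: -1-0,-10-,01--
  m5: --01,-10-,01--
  m6: --10,-1-0,01--
  m7: 01-- ←essential
  m8: 1--0,1-0-
  m9: --01,1-0-
  m10: --10,1--0
  m12: -1-0,-10-,1--0,1-0-
  m13: --01,-10-,1-0-
  m14: --10,-1-0,1--0
Essential: --01, --10, 01--

YES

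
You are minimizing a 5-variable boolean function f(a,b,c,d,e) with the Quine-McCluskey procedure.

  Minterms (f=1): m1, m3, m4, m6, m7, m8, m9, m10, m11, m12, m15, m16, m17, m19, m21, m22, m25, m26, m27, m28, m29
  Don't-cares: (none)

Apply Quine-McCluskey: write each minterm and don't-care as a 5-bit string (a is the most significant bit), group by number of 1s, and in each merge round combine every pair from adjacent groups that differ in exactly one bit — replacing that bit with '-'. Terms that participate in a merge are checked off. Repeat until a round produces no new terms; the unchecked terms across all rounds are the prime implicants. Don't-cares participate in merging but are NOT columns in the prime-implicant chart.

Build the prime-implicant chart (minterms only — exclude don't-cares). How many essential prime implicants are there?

6

[col 0] 00001*, 00011*, 00100*, 00110*, 00111*, 01000*, 01001*, 01010*, 01011*, 01100*, 01111*, 10000*, 10001*, 10011*, 10101*, 10110*, 11001*, 11010*, 11011*, 11100*, 11101*
[col 1] -0001*, -0011*, -0110, -1001*, -1010*, -1011*, -1100, 0-001*, 0-011*, 0-100, 0-111*, 00-11*, 000-1*, 001-0, 0011-, 01-00, 01-11*, 010-0*, 010-1*, 0100-*, 0101-*, 1-001*, 1-011*, 1-101*, 10-01*, 100-1*, 1000-, 11-01*, 110-1*, 1101-*, 1110-
[col 2] --001*, --011*, -00-1*, -10-1*, -101-, 0--11, 0-0-1*, 010--, 1--01, 1-0-1*
[col 3] --0-1
Prime implicants: --0-1, -0110, -101-, -1100, 0--11, 0-100, 001-0, 0011-, 01-00, 010--, 1--01, 1000-, 1110-
PI chart (minterm → PIs covering it):
  1 | --0-1  (sole → essential)
  3 | --0-1,0--11
  4 | 0-100,001-0
  6 | -0110,001-0,0011-
  7 | 0--11,0011-
  8 | 01-00,010--
  9 | --0-1,010--
  10 | -101-,010--
  11 | --0-1,-101-,0--11,010--
  12 | -1100,0-100,01-00
  15 | 0--11  (sole → essential)
  16 | 1000-  (sole → essential)
  17 | --0-1,1--01,1000-
  19 | --0-1  (sole → essential)
  21 | 1--01  (sole → essential)
  22 | -0110  (sole → essential)
  25 | --0-1,1--01
  26 | -101-  (sole → essential)
  27 | --0-1,-101-
  28 | -1100,1110-
  29 | 1--01,1110-
Essential prime implicants: --0-1, -0110, -101-, 0--11, 1--01, 1000-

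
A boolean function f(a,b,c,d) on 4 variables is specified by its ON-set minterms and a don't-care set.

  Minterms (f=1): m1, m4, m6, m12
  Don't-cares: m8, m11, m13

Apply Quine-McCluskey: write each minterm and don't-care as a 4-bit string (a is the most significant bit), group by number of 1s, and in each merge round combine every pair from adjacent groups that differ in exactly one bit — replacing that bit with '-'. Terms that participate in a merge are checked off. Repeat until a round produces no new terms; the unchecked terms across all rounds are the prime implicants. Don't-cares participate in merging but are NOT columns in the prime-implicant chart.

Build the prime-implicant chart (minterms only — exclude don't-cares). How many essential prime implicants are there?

2

Round 0: 0001 0100✓ 0110✓ 1000✓ 1011 1100✓ 1101✓
Round 1: -100 01-0 1-00 110-
PIs = {-100, 0001, 01-0, 1-00, 1011, 110-}
Coverage chart:
  m1: 0001 ←essential
  m4: -100,01-0
  m6: 01-0 ←essential
  m12: -100,1-00,110-
Essential: 0001, 01-0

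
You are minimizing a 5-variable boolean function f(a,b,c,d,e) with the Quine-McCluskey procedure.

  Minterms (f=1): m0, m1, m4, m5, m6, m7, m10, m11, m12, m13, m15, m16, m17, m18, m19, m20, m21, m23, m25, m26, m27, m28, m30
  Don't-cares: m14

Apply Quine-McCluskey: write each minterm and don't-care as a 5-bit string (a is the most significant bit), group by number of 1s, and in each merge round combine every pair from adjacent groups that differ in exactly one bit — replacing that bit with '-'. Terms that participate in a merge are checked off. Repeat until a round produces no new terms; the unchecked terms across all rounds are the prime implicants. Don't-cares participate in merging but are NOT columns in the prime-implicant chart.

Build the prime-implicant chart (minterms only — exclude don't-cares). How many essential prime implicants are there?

size-2^0 implicants → 00000(✓)  00001(✓)  00100(✓)  00101(✓)  00110(✓)  00111(✓)  01010(✓)  01011(✓)  01100(✓)  01101(✓)  01110(✓)  01111(✓)  10000(✓)  10001(✓)  10010(✓)  10011(✓)  10100(✓)  10101(✓)  10111(✓)  11001(✓)  11010(✓)  11011(✓)  11100(✓)  11110(✓)
size-2^1 implicants → -0000(✓)  -0001(✓)  -0100(✓)  -0101(✓)  -0111(✓)  -1010(✓)  -1011(✓)  -1100(✓)  -1110(✓)  0-100(✓)  0-101(✓)  0-110(✓)  0-111(✓)  00-00(✓)  00-01(✓)  0000-(✓)  001-0(✓)  001-1(✓)  0010-(✓)  0011-(✓)  01-10(✓)  01-11(✓)  0101-(✓)  011-0(✓)  011-1(✓)  0110-(✓)  0111-(✓)  1-001(✓)  1-010(✓)  1-011(✓)  1-100(✓)  10-00(✓)  10-01(✓)  10-11(✓)  100-0(✓)  100-1(✓)  1000-(✓)  1001-(✓)  101-1(✓)  1010-(✓)  11-10(✓)  110-1(✓)  1101-(✓)  111-0(✓)
size-2^2 implicants → --100  -0-00(✓)  -0-01(✓)  -000-(✓)  -01-1  -010-(✓)  -1-10  -101-  -11-0  0-1-0(✓)  0-1-1(✓)  0-10-(✓)  0-11-(✓)  00-0-(✓)  001--(✓)  01-1-  011--(✓)  1-0-1  1-01-  10--1  10-0-(✓)  100--
size-2^3 implicants → -0-0-  0-1--
Unchecked terms (primes): --100, -0-0-, -01-1, -1-10, -101-, -11-0, 0-1--, 01-1-, 1-0-1, 1-01-, 10--1, 100--
Minterm coverage:
  m0 ⊆ -0-0- [E]
  m1 ⊆ -0-0- [E]
  m4 ⊆ --100,-0-0-,0-1--
  m5 ⊆ -0-0-,-01-1,0-1--
  m6 ⊆ 0-1-- [E]
  m7 ⊆ -01-1,0-1--
  m10 ⊆ -1-10,-101-,01-1-
  m11 ⊆ -101-,01-1-
  m12 ⊆ --100,-11-0,0-1--
  m13 ⊆ 0-1-- [E]
  m15 ⊆ 0-1--,01-1-
  m16 ⊆ -0-0-,100--
  m17 ⊆ -0-0-,1-0-1,10--1,100--
  m18 ⊆ 1-01-,100--
  m19 ⊆ 1-0-1,1-01-,10--1,100--
  m20 ⊆ --100,-0-0-
  m21 ⊆ -0-0-,-01-1,10--1
  m23 ⊆ -01-1,10--1
  m25 ⊆ 1-0-1 [E]
  m26 ⊆ -1-10,-101-,1-01-
  m27 ⊆ -101-,1-0-1,1-01-
  m28 ⊆ --100,-11-0
  m30 ⊆ -1-10,-11-0
E = {-0-0-, 0-1--, 1-0-1}

3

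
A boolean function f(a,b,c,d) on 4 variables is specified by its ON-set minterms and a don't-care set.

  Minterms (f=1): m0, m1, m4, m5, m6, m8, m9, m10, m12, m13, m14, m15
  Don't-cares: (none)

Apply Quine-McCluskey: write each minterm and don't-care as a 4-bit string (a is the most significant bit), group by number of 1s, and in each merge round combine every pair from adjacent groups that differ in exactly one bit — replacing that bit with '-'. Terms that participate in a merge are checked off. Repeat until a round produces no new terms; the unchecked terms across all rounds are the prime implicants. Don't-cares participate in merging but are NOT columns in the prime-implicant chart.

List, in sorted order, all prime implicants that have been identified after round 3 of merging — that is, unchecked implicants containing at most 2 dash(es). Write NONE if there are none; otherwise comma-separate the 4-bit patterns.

size-2^0 implicants → 0000(✓)  0001(✓)  0100(✓)  0101(✓)  0110(✓)  1000(✓)  1001(✓)  1010(✓)  1100(✓)  1101(✓)  1110(✓)  1111(✓)
size-2^1 implicants → -000(✓)  -001(✓)  -100(✓)  -101(✓)  -110(✓)  0-00(✓)  0-01(✓)  000-(✓)  01-0(✓)  010-(✓)  1-00(✓)  1-01(✓)  1-10(✓)  10-0(✓)  100-(✓)  11-0(✓)  11-1(✓)  110-(✓)  111-(✓)
size-2^2 implicants → --00(✓)  --01(✓)  -00-(✓)  -1-0  -10-(✓)  0-0-(✓)  1--0  1-0-(✓)  11--
size-2^3 implicants → --0-
Unchecked terms (primes): --0-, -1-0, 1--0, 11--

-1-0, 1--0, 11--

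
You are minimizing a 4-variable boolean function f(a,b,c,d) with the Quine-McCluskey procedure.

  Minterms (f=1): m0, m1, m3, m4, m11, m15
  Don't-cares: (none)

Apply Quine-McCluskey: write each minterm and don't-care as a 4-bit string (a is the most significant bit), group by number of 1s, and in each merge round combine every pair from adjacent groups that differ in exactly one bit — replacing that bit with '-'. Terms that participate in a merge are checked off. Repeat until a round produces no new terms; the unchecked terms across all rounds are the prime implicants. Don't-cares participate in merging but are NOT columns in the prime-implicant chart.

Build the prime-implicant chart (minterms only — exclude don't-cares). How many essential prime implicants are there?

2

[col 0] 0000*, 0001*, 0011*, 0100*, 1011*, 1111*
[col 1] -011, 0-00, 00-1, 000-, 1-11
Prime implicants: -011, 0-00, 00-1, 000-, 1-11
PI chart (minterm → PIs covering it):
  0 | 0-00,000-
  1 | 00-1,000-
  3 | -011,00-1
  4 | 0-00  (sole → essential)
  11 | -011,1-11
  15 | 1-11  (sole → essential)
Essential prime implicants: 0-00, 1-11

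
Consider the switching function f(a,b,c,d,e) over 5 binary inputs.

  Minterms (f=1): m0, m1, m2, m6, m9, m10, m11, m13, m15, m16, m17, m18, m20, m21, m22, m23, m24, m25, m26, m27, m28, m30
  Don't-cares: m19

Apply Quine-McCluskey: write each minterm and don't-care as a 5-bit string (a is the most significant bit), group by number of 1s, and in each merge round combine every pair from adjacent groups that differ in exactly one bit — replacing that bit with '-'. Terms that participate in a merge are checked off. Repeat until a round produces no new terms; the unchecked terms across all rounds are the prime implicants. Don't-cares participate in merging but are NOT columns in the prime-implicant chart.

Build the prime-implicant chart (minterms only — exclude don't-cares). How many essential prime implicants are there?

4

size-2^0 implicants → 00000(✓)  00001(✓)  00010(✓)  00110(✓)  01001(✓)  01010(✓)  01011(✓)  01101(✓)  01111(✓)  10000(✓)  10001(✓)  10010(✓)  10011(✓)  10100(✓)  10101(✓)  10110(✓)  10111(✓)  11000(✓)  11001(✓)  11010(✓)  11011(✓)  11100(✓)  11110(✓)
size-2^1 implicants → -0000(✓)  -0001(✓)  -0010(✓)  -0110(✓)  -1001(✓)  -1010(✓)  -1011(✓)  0-001(✓)  0-010(✓)  00-10(✓)  000-0(✓)  0000-(✓)  01-01(✓)  01-11(✓)  010-1(✓)  0101-(✓)  011-1(✓)  1-000(✓)  1-001(✓)  1-010(✓)  1-011(✓)  1-100(✓)  1-110(✓)  10-00(✓)  10-01(✓)  10-10(✓)  10-11(✓)  100-0(✓)  100-1(✓)  1000-(✓)  1001-(✓)  101-0(✓)  101-1(✓)  1010-(✓)  1011-(✓)  11-00(✓)  11-10(✓)  110-0(✓)  110-1(✓)  1100-(✓)  1101-(✓)  111-0(✓)
size-2^2 implicants → --001  --010  -0-10  -00-0  -000-  -10-1  -101-  01--1  1--00(✓)  1--10(✓)  1-0-0(✓)  1-0-1(✓)  1-00-(✓)  1-01-(✓)  1-1-0(✓)  10--0(✓)  10--1(✓)  10-0-(✓)  10-1-(✓)  100--(✓)  101--(✓)  11--0(✓)  110--(✓)
size-2^3 implicants → 1---0  1-0--  10---
Unchecked terms (primes): --001, --010, -0-10, -00-0, -000-, -10-1, -101-, 01--1, 1---0, 1-0--, 10---
Minterm coverage:
  m0 ⊆ -00-0,-000-
  m1 ⊆ --001,-000-
  m2 ⊆ --010,-0-10,-00-0
  m6 ⊆ -0-10 [E]
  m9 ⊆ --001,-10-1,01--1
  m10 ⊆ --010,-101-
  m11 ⊆ -10-1,-101-,01--1
  m13 ⊆ 01--1 [E]
  m15 ⊆ 01--1 [E]
  m16 ⊆ -00-0,-000-,1---0,1-0--,10---
  m17 ⊆ --001,-000-,1-0--,10---
  m18 ⊆ --010,-0-10,-00-0,1---0,1-0--,10---
  m20 ⊆ 1---0,10---
  m21 ⊆ 10--- [E]
  m22 ⊆ -0-10,1---0,10---
  m23 ⊆ 10--- [E]
  m24 ⊆ 1---0,1-0--
  m25 ⊆ --001,-10-1,1-0--
  m26 ⊆ --010,-101-,1---0,1-0--
  m27 ⊆ -10-1,-101-,1-0--
  m28 ⊆ 1---0 [E]
  m30 ⊆ 1---0 [E]
E = {-0-10, 01--1, 1---0, 10---}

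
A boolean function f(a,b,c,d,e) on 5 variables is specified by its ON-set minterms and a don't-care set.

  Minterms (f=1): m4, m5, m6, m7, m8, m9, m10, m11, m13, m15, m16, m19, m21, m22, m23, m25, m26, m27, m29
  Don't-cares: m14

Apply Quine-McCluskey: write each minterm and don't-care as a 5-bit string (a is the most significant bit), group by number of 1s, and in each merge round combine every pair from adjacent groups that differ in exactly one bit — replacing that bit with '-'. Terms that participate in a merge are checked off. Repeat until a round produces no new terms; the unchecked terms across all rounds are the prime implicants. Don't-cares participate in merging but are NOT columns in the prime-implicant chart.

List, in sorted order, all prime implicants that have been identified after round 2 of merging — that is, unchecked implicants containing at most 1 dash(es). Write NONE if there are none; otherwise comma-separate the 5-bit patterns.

[col 0] 00100*, 00101*, 00110*, 00111*, 01000*, 01001*, 01010*, 01011*, 01101*, 01110*, 01111*, 10000, 10011*, 10101*, 10110*, 10111*, 11001*, 11010*, 11011*, 11101*
[col 1] -0101*, -0110*, -0111*, -1001*, -1010*, -1011*, -1101*, 0-101*, 0-110*, 0-111*, 001-0*, 001-1*, 0010-*, 0011-*, 01-01*, 01-10*, 01-11*, 010-0*, 010-1*, 0100-*, 0101-*, 011-1*, 0111-*, 1-011, 1-101*, 10-11, 101-1*, 1011-*, 11-01*, 110-1*, 1101-*
[col 2] --101, -01-1, -011-, -1-01, -10-1, -101-, 0-1-1, 0-11-, 001--, 01--1, 01-1-, 010--
Prime implicants: --101, -01-1, -011-, -1-01, -10-1, -101-, 0-1-1, 0-11-, 001--, 01--1, 01-1-, 010--, 1-011, 10-11, 10000

1-011, 10-11, 10000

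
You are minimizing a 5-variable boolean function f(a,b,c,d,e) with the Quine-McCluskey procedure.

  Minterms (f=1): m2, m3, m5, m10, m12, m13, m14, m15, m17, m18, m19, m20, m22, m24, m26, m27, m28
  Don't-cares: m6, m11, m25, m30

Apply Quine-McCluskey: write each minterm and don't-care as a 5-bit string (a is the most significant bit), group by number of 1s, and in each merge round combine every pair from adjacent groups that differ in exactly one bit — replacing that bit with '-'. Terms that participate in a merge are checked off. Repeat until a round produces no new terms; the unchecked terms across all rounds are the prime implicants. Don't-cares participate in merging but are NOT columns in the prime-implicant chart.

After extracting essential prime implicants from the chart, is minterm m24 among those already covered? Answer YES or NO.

Round 0: 00010✓ 00011✓ 00101✓ 00110✓ 01010✓ 01011✓ 01100✓ 01101✓ 01110✓ 01111✓ 10001✓ 10010✓ 10011✓ 10100✓ 10110✓ 11000✓ 11001✓ 11010✓ 11011✓ 11100✓ 11110✓
Round 1: -0010✓ -0011✓ -0110✓ -1010✓ -1011✓ -1100✓ -1110✓ 0-010✓ 0-011✓ 0-101 0-110✓ 00-10✓ 0001-✓ 01-10✓ 01-11✓ 0101-✓ 011-0✓ 011-1✓ 0110-✓ 0111-✓ 1-001✓ 1-010✓ 1-011✓ 1-100✓ 1-110✓ 10-10✓ 100-1✓ 1001-✓ 101-0✓ 11-00✓ 11-10✓ 110-0✓ 110-1✓ 1100-✓ 1101-✓ 111-0✓
Round 2: --010✓ --011✓ --110✓ -0-10✓ -001-✓ -1-10✓ -101-✓ -11-0 0--10✓ 0-01-✓ 01-1- 011-- 1--10✓ 1-0-1 1-01-✓ 1-1-0 11--0 110--
Round 3: ---10 --01-
PIs = {---10, --01-, -11-0, 0-101, 01-1-, 011--, 1-0-1, 1-1-0, 11--0, 110--}
Coverage chart:
  m2: ---10,--01-
  m3: --01- ←essential
  m5: 0-101 ←essential
  m10: ---10,--01-,01-1-
  m12: -11-0,011--
  m13: 0-101,011--
  m14: ---10,-11-0,01-1-,011--
  m15: 01-1-,011--
  m17: 1-0-1 ←essential
  m18: ---10,--01-
  m19: --01-,1-0-1
  m20: 1-1-0 ←essential
  m22: ---10,1-1-0
  m24: 11--0,110--
  m26: ---10,--01-,11--0,110--
  m27: --01-,1-0-1,110--
  m28: -11-0,1-1-0,11--0
Essential: --01-, 0-101, 1-0-1, 1-1-0

NO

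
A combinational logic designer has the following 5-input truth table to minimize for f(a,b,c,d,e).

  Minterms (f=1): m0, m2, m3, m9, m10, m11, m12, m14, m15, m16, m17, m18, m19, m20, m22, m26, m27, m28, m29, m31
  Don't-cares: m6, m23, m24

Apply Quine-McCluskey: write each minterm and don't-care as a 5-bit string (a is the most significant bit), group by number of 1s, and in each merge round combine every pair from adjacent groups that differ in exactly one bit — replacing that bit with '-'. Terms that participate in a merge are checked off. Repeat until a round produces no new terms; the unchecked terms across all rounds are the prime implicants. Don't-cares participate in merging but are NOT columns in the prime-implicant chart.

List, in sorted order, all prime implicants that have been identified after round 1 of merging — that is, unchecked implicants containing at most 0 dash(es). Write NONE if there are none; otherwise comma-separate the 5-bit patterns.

NONE

Round 0: 00000✓ 00010✓ 00011✓ 00110✓ 01001✓ 01010✓ 01011✓ 01100✓ 01110✓ 01111✓ 10000✓ 10001✓ 10010✓ 10011✓ 10100✓ 10110✓ 10111✓ 11000✓ 11010✓ 11011✓ 11100✓ 11101✓ 11111✓
Round 1: -0000✓ -0010✓ -0011✓ -0110✓ -1010✓ -1011✓ -1100 -1111✓ 0-010✓ 0-011✓ 0-110✓ 00-10✓ 000-0✓ 0001-✓ 01-10✓ 01-11✓ 010-1 0101-✓ 011-0 0111-✓ 1-000✓ 1-010✓ 1-011✓ 1-100✓ 1-111✓ 10-00✓ 10-10✓ 10-11✓ 100-0✓ 100-1✓ 1000-✓ 1001-✓ 101-0✓ 1011-✓ 11-00✓ 11-11✓ 110-0✓ 1101-✓ 111-1 1110-
Round 2: --010✓ --011✓ -0-10 -00-0 -001-✓ -1-11 -101-✓ 0--10 0-01-✓ 01-1- 1--00 1--11 1-0-0 1-01-✓ 10--0 10-1- 100--
Round 3: --01-
PIs = {--01-, -0-10, -00-0, -1-11, -1100, 0--10, 01-1-, 010-1, 011-0, 1--00, 1--11, 1-0-0, 10--0, 10-1-, 100--, 111-1, 1110-}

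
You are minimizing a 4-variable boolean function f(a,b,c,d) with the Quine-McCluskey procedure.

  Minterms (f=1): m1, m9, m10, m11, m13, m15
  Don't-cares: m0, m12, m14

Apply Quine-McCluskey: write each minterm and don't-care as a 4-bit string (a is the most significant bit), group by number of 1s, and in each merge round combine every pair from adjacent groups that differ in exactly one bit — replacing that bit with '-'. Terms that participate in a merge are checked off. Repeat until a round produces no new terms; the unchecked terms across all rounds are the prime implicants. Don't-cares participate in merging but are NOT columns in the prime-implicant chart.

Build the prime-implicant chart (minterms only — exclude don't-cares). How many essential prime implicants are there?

Round 0: 0000✓ 0001✓ 1001✓ 1010✓ 1011✓ 1100✓ 1101✓ 1110✓ 1111✓
Round 1: -001 000- 1-01✓ 1-10✓ 1-11✓ 10-1✓ 101-✓ 11-0✓ 11-1✓ 110-✓ 111-✓
Round 2: 1--1 1-1- 11--
PIs = {-001, 000-, 1--1, 1-1-, 11--}
Coverage chart:
  m1: -001,000-
  m9: -001,1--1
  m10: 1-1- ←essential
  m11: 1--1,1-1-
  m13: 1--1,11--
  m15: 1--1,1-1-,11--
Essential: 1-1-

1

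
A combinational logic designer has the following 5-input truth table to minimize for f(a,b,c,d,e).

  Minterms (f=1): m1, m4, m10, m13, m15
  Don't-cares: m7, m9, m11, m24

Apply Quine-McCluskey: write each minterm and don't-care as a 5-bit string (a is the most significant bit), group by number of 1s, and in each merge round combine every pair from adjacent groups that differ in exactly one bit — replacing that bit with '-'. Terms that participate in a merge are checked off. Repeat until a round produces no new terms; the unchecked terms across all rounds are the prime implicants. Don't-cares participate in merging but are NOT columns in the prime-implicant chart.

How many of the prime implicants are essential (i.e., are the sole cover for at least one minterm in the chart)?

[col 0] 00001*, 00100, 00111*, 01001*, 01010*, 01011*, 01101*, 01111*, 11000
[col 1] 0-001, 0-111, 01-01*, 01-11*, 010-1*, 0101-, 011-1*
[col 2] 01--1
Prime implicants: 0-001, 0-111, 00100, 01--1, 0101-, 11000
PI chart (minterm → PIs covering it):
  1 | 0-001  (sole → essential)
  4 | 00100  (sole → essential)
  10 | 0101-  (sole → essential)
  13 | 01--1  (sole → essential)
  15 | 0-111,01--1
Essential prime implicants: 0-001, 00100, 01--1, 0101-

4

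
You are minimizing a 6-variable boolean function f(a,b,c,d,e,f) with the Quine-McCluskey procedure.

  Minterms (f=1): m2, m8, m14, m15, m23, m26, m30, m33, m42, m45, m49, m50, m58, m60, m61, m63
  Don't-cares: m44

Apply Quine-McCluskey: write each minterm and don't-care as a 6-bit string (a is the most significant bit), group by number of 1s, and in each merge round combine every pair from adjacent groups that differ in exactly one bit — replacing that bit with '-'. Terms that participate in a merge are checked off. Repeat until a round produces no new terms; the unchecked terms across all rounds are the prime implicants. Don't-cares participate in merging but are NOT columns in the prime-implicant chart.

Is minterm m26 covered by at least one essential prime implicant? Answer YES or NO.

NO

Round 0: 000010 001000 001110✓ 001111✓ 010111 011010✓ 011110✓ 100001✓ 101010✓ 101100✓ 101101✓ 110001✓ 110010✓ 111010✓ 111100✓ 111101✓ 111111✓
Round 1: -11010 0-1110 00111- 011-10 1-0001 1-1010 1-1100✓ 1-1101✓ 10110-✓ 11-010 1111-1 11110-✓
Round 2: 1-110-
PIs = {-11010, 0-1110, 000010, 001000, 00111-, 010111, 011-10, 1-0001, 1-1010, 1-110-, 11-010, 1111-1}
Coverage chart:
  m2: 000010 ←essential
  m8: 001000 ←essential
  m14: 0-1110,00111-
  m15: 00111- ←essential
  m23: 010111 ←essential
  m26: -11010,011-10
  m30: 0-1110,011-10
  m33: 1-0001 ←essential
  m42: 1-1010 ←essential
  m45: 1-110- ←essential
  m49: 1-0001 ←essential
  m50: 11-010 ←essential
  m58: -11010,1-1010,11-010
  m60: 1-110- ←essential
  m61: 1-110-,1111-1
  m63: 1111-1 ←essential
Essential: 000010, 001000, 00111-, 010111, 1-0001, 1-1010, 1-110-, 11-010, 1111-1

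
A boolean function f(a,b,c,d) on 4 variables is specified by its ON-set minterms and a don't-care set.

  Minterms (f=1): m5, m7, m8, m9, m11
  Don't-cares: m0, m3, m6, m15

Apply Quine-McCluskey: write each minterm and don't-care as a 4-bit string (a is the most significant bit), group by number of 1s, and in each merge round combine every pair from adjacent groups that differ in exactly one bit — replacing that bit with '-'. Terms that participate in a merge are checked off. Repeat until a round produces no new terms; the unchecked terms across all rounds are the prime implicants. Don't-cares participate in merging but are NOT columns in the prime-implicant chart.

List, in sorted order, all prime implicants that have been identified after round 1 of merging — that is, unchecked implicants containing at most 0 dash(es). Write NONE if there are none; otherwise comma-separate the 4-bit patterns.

size-2^0 implicants → 0000(✓)  0011(✓)  0101(✓)  0110(✓)  0111(✓)  1000(✓)  1001(✓)  1011(✓)  1111(✓)
size-2^1 implicants → -000  -011(✓)  -111(✓)  0-11(✓)  01-1  011-  1-11(✓)  10-1  100-
size-2^2 implicants → --11
Unchecked terms (primes): --11, -000, 01-1, 011-, 10-1, 100-

NONE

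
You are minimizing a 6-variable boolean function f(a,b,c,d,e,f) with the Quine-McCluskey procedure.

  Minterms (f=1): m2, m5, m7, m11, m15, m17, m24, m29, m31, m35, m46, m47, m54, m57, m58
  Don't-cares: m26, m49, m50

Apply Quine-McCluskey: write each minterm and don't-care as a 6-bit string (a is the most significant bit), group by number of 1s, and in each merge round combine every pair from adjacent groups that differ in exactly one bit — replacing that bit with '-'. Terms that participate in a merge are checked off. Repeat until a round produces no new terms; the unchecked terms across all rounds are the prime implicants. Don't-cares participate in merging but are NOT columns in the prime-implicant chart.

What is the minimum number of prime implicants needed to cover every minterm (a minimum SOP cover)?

11

size-2^0 implicants → 000010  000101(✓)  000111(✓)  001011(✓)  001111(✓)  010001(✓)  011000(✓)  011010(✓)  011101(✓)  011111(✓)  100011  101110(✓)  101111(✓)  110001(✓)  110010(✓)  110110(✓)  111001(✓)  111010(✓)
size-2^1 implicants → -01111  -10001  -11010  0-1111  00-111  0001-1  001-11  0110-0  0111-1  10111-  11-001  11-010  110-10
Unchecked terms (primes): -01111, -10001, -11010, 0-1111, 00-111, 000010, 0001-1, 001-11, 0110-0, 0111-1, 100011, 10111-, 11-001, 11-010, 110-10
Minterm coverage:
  m2 ⊆ 000010 [E]
  m5 ⊆ 0001-1 [E]
  m7 ⊆ 00-111,0001-1
  m11 ⊆ 001-11 [E]
  m15 ⊆ -01111,0-1111,00-111,001-11
  m17 ⊆ -10001 [E]
  m24 ⊆ 0110-0 [E]
  m29 ⊆ 0111-1 [E]
  m31 ⊆ 0-1111,0111-1
  m35 ⊆ 100011 [E]
  m46 ⊆ 10111- [E]
  m47 ⊆ -01111,10111-
  m54 ⊆ 110-10 [E]
  m57 ⊆ 11-001 [E]
  m58 ⊆ -11010,11-010
E = {-10001, 000010, 0001-1, 001-11, 0110-0, 0111-1, 100011, 10111-, 11-001, 110-10}
Petrick residual → -11010
Cover = bc'd'e'f + bcd'ef' + a'b'c'd'ef' + a'b'c'df + a'b'cef + a'bcd'f' + a'bcdf + ab'c'd'ef + ab'cde + abd'e'f + abc'ef'  |cover|=11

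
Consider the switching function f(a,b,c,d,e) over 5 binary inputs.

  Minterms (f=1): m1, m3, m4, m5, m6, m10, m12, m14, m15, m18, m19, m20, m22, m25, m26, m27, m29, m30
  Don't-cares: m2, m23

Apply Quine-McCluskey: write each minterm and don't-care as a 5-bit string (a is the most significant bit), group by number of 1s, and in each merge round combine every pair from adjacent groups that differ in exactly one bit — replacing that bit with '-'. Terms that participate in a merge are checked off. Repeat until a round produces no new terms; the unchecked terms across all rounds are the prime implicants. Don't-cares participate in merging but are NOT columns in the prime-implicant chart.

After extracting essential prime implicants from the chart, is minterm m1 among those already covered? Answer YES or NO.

NO

size-2^0 implicants → 00001(✓)  00010(✓)  00011(✓)  00100(✓)  00101(✓)  00110(✓)  01010(✓)  01100(✓)  01110(✓)  01111(✓)  10010(✓)  10011(✓)  10100(✓)  10110(✓)  10111(✓)  11001(✓)  11010(✓)  11011(✓)  11101(✓)  11110(✓)
size-2^1 implicants → -0010(✓)  -0011(✓)  -0100(✓)  -0110(✓)  -1010(✓)  -1110(✓)  0-010(✓)  0-100(✓)  0-110(✓)  00-01  00-10(✓)  000-1  0001-(✓)  001-0(✓)  0010-  01-10(✓)  011-0(✓)  0111-  1-010(✓)  1-011(✓)  1-110(✓)  10-10(✓)  10-11(✓)  1001-(✓)  101-0(✓)  1011-(✓)  11-01  11-10(✓)  110-1  1101-(✓)
size-2^2 implicants → --010(✓)  --110(✓)  -0-10(✓)  -001-  -01-0  -1-10(✓)  0--10(✓)  0-1-0  1--10(✓)  1-01-  10-1-
size-2^3 implicants → ---10
Unchecked terms (primes): ---10, -001-, -01-0, 0-1-0, 00-01, 000-1, 0010-, 0111-, 1-01-, 10-1-, 11-01, 110-1
Minterm coverage:
  m1 ⊆ 00-01,000-1
  m3 ⊆ -001-,000-1
  m4 ⊆ -01-0,0-1-0,0010-
  m5 ⊆ 00-01,0010-
  m6 ⊆ ---10,-01-0,0-1-0
  m10 ⊆ ---10 [E]
  m12 ⊆ 0-1-0 [E]
  m14 ⊆ ---10,0-1-0,0111-
  m15 ⊆ 0111- [E]
  m18 ⊆ ---10,-001-,1-01-,10-1-
  m19 ⊆ -001-,1-01-,10-1-
  m20 ⊆ -01-0 [E]
  m22 ⊆ ---10,-01-0,10-1-
  m25 ⊆ 11-01,110-1
  m26 ⊆ ---10,1-01-
  m27 ⊆ 1-01-,110-1
  m29 ⊆ 11-01 [E]
  m30 ⊆ ---10 [E]
E = {---10, -01-0, 0-1-0, 0111-, 11-01}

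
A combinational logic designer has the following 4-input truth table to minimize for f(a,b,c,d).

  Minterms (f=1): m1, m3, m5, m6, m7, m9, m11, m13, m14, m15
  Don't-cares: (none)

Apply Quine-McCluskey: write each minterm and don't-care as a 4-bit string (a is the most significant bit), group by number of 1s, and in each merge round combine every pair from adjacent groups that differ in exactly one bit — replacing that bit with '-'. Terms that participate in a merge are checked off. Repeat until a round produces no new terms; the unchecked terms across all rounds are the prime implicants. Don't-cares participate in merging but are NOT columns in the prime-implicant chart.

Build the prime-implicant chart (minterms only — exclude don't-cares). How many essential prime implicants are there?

size-2^0 implicants → 0001(✓)  0011(✓)  0101(✓)  0110(✓)  0111(✓)  1001(✓)  1011(✓)  1101(✓)  1110(✓)  1111(✓)
size-2^1 implicants → -001(✓)  -011(✓)  -101(✓)  -110(✓)  -111(✓)  0-01(✓)  0-11(✓)  00-1(✓)  01-1(✓)  011-(✓)  1-01(✓)  1-11(✓)  10-1(✓)  11-1(✓)  111-(✓)
size-2^2 implicants → --01(✓)  --11(✓)  -0-1(✓)  -1-1(✓)  -11-  0--1(✓)  1--1(✓)
size-2^3 implicants → ---1
Unchecked terms (primes): ---1, -11-
Minterm coverage:
  m1 ⊆ ---1 [E]
  m3 ⊆ ---1 [E]
  m5 ⊆ ---1 [E]
  m6 ⊆ -11- [E]
  m7 ⊆ ---1,-11-
  m9 ⊆ ---1 [E]
  m11 ⊆ ---1 [E]
  m13 ⊆ ---1 [E]
  m14 ⊆ -11- [E]
  m15 ⊆ ---1,-11-
E = {---1, -11-}

2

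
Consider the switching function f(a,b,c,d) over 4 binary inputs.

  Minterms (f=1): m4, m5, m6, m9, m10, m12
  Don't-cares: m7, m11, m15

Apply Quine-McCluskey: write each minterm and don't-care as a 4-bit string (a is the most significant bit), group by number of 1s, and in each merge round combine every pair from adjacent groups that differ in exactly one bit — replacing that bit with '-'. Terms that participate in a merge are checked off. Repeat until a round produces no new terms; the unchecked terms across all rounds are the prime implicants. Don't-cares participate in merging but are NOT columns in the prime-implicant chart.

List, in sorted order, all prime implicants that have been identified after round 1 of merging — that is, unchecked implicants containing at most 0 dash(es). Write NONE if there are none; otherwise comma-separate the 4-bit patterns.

[col 0] 0100*, 0101*, 0110*, 0111*, 1001*, 1010*, 1011*, 1100*, 1111*
[col 1] -100, -111, 01-0*, 01-1*, 010-*, 011-*, 1-11, 10-1, 101-
[col 2] 01--
Prime implicants: -100, -111, 01--, 1-11, 10-1, 101-

NONE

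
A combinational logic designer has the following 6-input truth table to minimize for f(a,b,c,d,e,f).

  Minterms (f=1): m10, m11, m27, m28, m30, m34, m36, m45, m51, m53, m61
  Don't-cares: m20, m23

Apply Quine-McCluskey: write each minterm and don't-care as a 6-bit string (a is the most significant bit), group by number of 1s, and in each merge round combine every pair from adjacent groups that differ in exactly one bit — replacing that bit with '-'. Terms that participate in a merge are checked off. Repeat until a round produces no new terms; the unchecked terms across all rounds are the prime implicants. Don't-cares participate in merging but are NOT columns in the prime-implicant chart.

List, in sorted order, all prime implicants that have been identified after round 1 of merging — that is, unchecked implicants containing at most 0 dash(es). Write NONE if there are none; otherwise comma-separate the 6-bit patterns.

Round 0: 001010✓ 001011✓ 010100✓ 010111 011011✓ 011100✓ 011110✓ 100010 100100 101101✓ 110011 110101✓ 111101✓
Round 1: 0-1011 00101- 01-100 0111-0 1-1101 11-101
PIs = {0-1011, 00101-, 01-100, 010111, 0111-0, 1-1101, 100010, 100100, 11-101, 110011}

010111, 100010, 100100, 110011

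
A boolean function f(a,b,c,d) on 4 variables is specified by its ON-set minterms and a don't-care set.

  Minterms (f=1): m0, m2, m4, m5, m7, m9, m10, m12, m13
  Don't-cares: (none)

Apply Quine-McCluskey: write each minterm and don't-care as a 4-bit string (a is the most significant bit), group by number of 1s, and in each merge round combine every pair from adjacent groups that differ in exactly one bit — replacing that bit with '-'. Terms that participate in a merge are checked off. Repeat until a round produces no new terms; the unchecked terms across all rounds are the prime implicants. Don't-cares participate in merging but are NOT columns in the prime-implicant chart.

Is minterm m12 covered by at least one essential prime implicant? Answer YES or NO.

size-2^0 implicants → 0000(✓)  0010(✓)  0100(✓)  0101(✓)  0111(✓)  1001(✓)  1010(✓)  1100(✓)  1101(✓)
size-2^1 implicants → -010  -100(✓)  -101(✓)  0-00  00-0  01-1  010-(✓)  1-01  110-(✓)
size-2^2 implicants → -10-
Unchecked terms (primes): -010, -10-, 0-00, 00-0, 01-1, 1-01
Minterm coverage:
  m0 ⊆ 0-00,00-0
  m2 ⊆ -010,00-0
  m4 ⊆ -10-,0-00
  m5 ⊆ -10-,01-1
  m7 ⊆ 01-1 [E]
  m9 ⊆ 1-01 [E]
  m10 ⊆ -010 [E]
  m12 ⊆ -10- [E]
  m13 ⊆ -10-,1-01
E = {-010, -10-, 01-1, 1-01}

YES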